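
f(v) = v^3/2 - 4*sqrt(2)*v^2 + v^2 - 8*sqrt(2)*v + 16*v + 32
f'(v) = 3*v^2/2 - 8*sqrt(2)*v + 2*v - 8*sqrt(2) + 16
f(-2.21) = -6.50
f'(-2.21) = 32.60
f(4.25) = 6.19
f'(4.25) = -7.80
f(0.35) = 33.09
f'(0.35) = 1.61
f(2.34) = 23.87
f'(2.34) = -8.89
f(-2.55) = -18.52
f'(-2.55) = 38.19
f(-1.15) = 19.69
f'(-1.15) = 17.38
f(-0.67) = 26.62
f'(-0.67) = 11.60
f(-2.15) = -4.57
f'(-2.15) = 31.64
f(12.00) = 281.65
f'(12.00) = 108.92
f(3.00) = 17.65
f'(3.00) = -9.75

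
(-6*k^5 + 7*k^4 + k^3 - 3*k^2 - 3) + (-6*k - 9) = -6*k^5 + 7*k^4 + k^3 - 3*k^2 - 6*k - 12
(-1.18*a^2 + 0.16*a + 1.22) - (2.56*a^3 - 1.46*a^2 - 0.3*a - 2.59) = -2.56*a^3 + 0.28*a^2 + 0.46*a + 3.81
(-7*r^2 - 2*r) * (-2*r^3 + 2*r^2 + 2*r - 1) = 14*r^5 - 10*r^4 - 18*r^3 + 3*r^2 + 2*r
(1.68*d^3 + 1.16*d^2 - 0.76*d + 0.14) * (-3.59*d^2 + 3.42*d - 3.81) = -6.0312*d^5 + 1.5812*d^4 + 0.294799999999999*d^3 - 7.5214*d^2 + 3.3744*d - 0.5334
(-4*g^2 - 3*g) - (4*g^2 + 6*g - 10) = -8*g^2 - 9*g + 10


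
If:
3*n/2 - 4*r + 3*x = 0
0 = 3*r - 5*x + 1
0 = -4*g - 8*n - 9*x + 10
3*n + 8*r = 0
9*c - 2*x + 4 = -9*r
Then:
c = -15/31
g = 151/62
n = -8/31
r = 3/31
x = 8/31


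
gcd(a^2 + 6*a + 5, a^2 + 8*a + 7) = a + 1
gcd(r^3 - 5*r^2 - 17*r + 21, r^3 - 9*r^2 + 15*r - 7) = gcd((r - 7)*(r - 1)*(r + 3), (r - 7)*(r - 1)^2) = r^2 - 8*r + 7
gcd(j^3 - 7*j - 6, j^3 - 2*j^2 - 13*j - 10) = j^2 + 3*j + 2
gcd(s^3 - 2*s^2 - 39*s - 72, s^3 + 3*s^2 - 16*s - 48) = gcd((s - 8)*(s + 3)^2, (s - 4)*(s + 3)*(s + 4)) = s + 3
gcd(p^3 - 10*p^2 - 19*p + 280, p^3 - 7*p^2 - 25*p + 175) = p^2 - 2*p - 35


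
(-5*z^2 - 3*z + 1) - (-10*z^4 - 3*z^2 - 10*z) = 10*z^4 - 2*z^2 + 7*z + 1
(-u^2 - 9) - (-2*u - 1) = -u^2 + 2*u - 8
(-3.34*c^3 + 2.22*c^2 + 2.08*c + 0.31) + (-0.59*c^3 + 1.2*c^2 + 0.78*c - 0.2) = -3.93*c^3 + 3.42*c^2 + 2.86*c + 0.11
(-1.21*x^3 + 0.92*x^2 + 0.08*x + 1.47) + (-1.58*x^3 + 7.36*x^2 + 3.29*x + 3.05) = -2.79*x^3 + 8.28*x^2 + 3.37*x + 4.52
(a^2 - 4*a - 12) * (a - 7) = a^3 - 11*a^2 + 16*a + 84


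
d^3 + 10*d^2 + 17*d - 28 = (d - 1)*(d + 4)*(d + 7)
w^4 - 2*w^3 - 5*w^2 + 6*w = w*(w - 3)*(w - 1)*(w + 2)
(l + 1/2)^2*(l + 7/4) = l^3 + 11*l^2/4 + 2*l + 7/16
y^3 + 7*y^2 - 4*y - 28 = (y - 2)*(y + 2)*(y + 7)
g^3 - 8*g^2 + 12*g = g*(g - 6)*(g - 2)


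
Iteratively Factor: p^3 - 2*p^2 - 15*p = (p - 5)*(p^2 + 3*p) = (p - 5)*(p + 3)*(p)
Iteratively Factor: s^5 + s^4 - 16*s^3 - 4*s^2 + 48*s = (s + 2)*(s^4 - s^3 - 14*s^2 + 24*s) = (s + 2)*(s + 4)*(s^3 - 5*s^2 + 6*s) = (s - 3)*(s + 2)*(s + 4)*(s^2 - 2*s) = (s - 3)*(s - 2)*(s + 2)*(s + 4)*(s)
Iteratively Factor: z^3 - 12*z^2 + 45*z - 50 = (z - 5)*(z^2 - 7*z + 10) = (z - 5)*(z - 2)*(z - 5)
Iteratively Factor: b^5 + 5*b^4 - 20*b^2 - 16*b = (b + 1)*(b^4 + 4*b^3 - 4*b^2 - 16*b) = b*(b + 1)*(b^3 + 4*b^2 - 4*b - 16) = b*(b + 1)*(b + 4)*(b^2 - 4) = b*(b - 2)*(b + 1)*(b + 4)*(b + 2)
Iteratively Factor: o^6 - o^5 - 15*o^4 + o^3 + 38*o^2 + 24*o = (o + 1)*(o^5 - 2*o^4 - 13*o^3 + 14*o^2 + 24*o) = (o + 1)^2*(o^4 - 3*o^3 - 10*o^2 + 24*o) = o*(o + 1)^2*(o^3 - 3*o^2 - 10*o + 24) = o*(o + 1)^2*(o + 3)*(o^2 - 6*o + 8) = o*(o - 4)*(o + 1)^2*(o + 3)*(o - 2)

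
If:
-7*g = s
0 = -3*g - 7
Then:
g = -7/3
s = 49/3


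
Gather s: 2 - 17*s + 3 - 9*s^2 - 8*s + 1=-9*s^2 - 25*s + 6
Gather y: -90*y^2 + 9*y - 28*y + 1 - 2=-90*y^2 - 19*y - 1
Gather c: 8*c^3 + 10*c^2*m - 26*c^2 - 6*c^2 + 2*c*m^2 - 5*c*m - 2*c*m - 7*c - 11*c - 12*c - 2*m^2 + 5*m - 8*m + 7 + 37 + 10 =8*c^3 + c^2*(10*m - 32) + c*(2*m^2 - 7*m - 30) - 2*m^2 - 3*m + 54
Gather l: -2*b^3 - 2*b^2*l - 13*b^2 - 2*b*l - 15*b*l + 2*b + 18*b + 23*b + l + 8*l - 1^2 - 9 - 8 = -2*b^3 - 13*b^2 + 43*b + l*(-2*b^2 - 17*b + 9) - 18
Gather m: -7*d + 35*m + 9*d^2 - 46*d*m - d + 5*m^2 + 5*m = 9*d^2 - 8*d + 5*m^2 + m*(40 - 46*d)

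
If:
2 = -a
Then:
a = -2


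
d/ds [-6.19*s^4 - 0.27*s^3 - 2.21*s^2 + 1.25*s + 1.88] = -24.76*s^3 - 0.81*s^2 - 4.42*s + 1.25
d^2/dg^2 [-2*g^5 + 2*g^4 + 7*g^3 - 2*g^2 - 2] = -40*g^3 + 24*g^2 + 42*g - 4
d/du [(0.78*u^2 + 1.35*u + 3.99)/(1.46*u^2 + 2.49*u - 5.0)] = (-0.0287999999999995*u^2 - 19.4508*u - 16.6851)/(2.1316*u^4 + 7.2708*u^3 - 8.3999*u^2 - 24.9*u + 25.0)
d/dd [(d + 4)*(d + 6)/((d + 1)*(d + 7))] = 2*(-d^2 - 17*d - 61)/(d^4 + 16*d^3 + 78*d^2 + 112*d + 49)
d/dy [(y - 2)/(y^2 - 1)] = (y^2 - 2*y*(y - 2) - 1)/(y^2 - 1)^2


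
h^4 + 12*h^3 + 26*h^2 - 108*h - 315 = (h - 3)*(h + 3)*(h + 5)*(h + 7)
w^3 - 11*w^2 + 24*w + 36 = (w - 6)^2*(w + 1)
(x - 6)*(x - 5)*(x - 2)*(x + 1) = x^4 - 12*x^3 + 39*x^2 - 8*x - 60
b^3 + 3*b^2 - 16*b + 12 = (b - 2)*(b - 1)*(b + 6)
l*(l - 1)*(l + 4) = l^3 + 3*l^2 - 4*l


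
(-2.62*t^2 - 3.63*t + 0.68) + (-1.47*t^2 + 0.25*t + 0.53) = -4.09*t^2 - 3.38*t + 1.21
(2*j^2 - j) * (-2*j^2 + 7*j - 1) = -4*j^4 + 16*j^3 - 9*j^2 + j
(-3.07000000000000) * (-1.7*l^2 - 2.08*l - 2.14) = 5.219*l^2 + 6.3856*l + 6.5698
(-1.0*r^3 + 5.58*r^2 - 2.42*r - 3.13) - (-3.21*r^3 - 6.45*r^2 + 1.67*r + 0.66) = 2.21*r^3 + 12.03*r^2 - 4.09*r - 3.79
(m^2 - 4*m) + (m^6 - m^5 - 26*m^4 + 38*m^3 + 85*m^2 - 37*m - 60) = m^6 - m^5 - 26*m^4 + 38*m^3 + 86*m^2 - 41*m - 60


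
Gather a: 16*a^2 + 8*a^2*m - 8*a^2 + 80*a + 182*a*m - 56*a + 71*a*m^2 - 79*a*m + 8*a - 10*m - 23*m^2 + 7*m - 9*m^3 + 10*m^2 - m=a^2*(8*m + 8) + a*(71*m^2 + 103*m + 32) - 9*m^3 - 13*m^2 - 4*m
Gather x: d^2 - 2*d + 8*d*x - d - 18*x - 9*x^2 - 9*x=d^2 - 3*d - 9*x^2 + x*(8*d - 27)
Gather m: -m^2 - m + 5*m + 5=-m^2 + 4*m + 5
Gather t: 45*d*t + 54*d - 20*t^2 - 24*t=54*d - 20*t^2 + t*(45*d - 24)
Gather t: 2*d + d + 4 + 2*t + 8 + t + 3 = 3*d + 3*t + 15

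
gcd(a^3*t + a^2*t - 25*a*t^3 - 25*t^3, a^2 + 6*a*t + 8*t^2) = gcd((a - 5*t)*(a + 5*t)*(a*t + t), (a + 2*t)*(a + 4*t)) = 1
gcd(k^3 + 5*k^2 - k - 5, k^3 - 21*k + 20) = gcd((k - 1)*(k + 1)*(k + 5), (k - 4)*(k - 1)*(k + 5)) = k^2 + 4*k - 5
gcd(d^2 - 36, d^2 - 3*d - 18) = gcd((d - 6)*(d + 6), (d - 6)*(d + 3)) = d - 6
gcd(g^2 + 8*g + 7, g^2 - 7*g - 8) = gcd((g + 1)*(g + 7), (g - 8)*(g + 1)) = g + 1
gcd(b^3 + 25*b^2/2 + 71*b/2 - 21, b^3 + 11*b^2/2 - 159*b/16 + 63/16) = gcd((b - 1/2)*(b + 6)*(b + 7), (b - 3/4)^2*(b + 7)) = b + 7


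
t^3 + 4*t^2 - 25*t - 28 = (t - 4)*(t + 1)*(t + 7)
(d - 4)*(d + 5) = d^2 + d - 20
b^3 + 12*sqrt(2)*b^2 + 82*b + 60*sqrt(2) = (b + sqrt(2))*(b + 5*sqrt(2))*(b + 6*sqrt(2))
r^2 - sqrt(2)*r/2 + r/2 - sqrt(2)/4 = (r + 1/2)*(r - sqrt(2)/2)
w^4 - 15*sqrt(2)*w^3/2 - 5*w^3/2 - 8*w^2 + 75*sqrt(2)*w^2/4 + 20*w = w*(w - 5/2)*(w - 8*sqrt(2))*(w + sqrt(2)/2)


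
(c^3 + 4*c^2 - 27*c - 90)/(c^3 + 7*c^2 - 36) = (c - 5)/(c - 2)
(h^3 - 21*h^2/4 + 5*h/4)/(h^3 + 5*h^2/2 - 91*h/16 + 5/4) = 4*h*(h - 5)/(4*h^2 + 11*h - 20)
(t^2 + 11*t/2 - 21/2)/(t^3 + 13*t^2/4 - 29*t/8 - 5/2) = 4*(2*t^2 + 11*t - 21)/(8*t^3 + 26*t^2 - 29*t - 20)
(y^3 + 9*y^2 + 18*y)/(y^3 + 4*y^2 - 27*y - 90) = y/(y - 5)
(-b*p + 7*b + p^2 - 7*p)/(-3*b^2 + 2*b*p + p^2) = (p - 7)/(3*b + p)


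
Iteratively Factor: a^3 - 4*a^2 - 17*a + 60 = (a - 3)*(a^2 - a - 20) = (a - 5)*(a - 3)*(a + 4)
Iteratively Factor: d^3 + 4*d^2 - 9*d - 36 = (d - 3)*(d^2 + 7*d + 12) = (d - 3)*(d + 3)*(d + 4)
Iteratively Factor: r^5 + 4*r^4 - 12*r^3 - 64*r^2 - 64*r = (r - 4)*(r^4 + 8*r^3 + 20*r^2 + 16*r) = (r - 4)*(r + 2)*(r^3 + 6*r^2 + 8*r) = (r - 4)*(r + 2)*(r + 4)*(r^2 + 2*r) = r*(r - 4)*(r + 2)*(r + 4)*(r + 2)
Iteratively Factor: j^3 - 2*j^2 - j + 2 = (j - 2)*(j^2 - 1) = (j - 2)*(j + 1)*(j - 1)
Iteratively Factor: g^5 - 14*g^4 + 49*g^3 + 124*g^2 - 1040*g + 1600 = (g - 4)*(g^4 - 10*g^3 + 9*g^2 + 160*g - 400) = (g - 4)*(g + 4)*(g^3 - 14*g^2 + 65*g - 100) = (g - 5)*(g - 4)*(g + 4)*(g^2 - 9*g + 20) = (g - 5)*(g - 4)^2*(g + 4)*(g - 5)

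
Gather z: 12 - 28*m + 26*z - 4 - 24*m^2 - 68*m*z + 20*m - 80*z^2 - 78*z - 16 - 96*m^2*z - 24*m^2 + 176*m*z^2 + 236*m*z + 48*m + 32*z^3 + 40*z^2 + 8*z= -48*m^2 + 40*m + 32*z^3 + z^2*(176*m - 40) + z*(-96*m^2 + 168*m - 44) - 8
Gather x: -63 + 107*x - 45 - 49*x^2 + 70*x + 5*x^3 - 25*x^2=5*x^3 - 74*x^2 + 177*x - 108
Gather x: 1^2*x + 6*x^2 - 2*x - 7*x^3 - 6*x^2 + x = -7*x^3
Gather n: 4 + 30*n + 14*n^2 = 14*n^2 + 30*n + 4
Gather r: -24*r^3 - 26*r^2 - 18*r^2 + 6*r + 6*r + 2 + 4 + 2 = -24*r^3 - 44*r^2 + 12*r + 8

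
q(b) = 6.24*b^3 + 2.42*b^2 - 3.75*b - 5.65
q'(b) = 18.72*b^2 + 4.84*b - 3.75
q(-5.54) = -971.60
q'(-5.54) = 543.98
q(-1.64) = -20.52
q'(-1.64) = 38.66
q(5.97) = 1385.94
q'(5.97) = 692.34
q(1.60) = 20.10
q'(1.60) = 51.92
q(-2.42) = -70.84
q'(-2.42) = 94.17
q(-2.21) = -52.90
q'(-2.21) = 76.98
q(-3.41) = -212.15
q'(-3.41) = 197.42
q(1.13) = 2.21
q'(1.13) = 25.62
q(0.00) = -5.65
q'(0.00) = -3.75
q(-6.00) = -1243.87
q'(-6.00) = 641.13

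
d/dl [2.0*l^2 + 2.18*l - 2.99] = 4.0*l + 2.18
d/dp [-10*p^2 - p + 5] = -20*p - 1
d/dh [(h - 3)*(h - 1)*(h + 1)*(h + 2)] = 4*h^3 - 3*h^2 - 14*h + 1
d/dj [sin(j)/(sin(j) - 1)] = -cos(j)/(sin(j) - 1)^2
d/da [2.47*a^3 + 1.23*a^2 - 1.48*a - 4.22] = 7.41*a^2 + 2.46*a - 1.48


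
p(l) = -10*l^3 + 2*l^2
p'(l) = -30*l^2 + 4*l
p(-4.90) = 1224.51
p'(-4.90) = -739.90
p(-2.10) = 101.43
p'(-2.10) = -140.70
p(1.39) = -22.99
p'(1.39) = -52.40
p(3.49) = -400.73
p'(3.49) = -351.44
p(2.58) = -158.42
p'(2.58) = -189.37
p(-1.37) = 29.47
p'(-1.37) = -61.79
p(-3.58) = 484.46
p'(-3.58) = -398.81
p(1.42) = -24.60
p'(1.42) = -54.81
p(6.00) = -2088.00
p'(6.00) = -1056.00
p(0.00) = 0.00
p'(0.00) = 0.00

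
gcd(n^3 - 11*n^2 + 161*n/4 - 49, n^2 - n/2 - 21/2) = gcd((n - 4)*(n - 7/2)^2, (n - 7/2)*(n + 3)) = n - 7/2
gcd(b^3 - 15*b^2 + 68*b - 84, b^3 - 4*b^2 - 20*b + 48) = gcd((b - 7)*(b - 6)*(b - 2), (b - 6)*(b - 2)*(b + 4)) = b^2 - 8*b + 12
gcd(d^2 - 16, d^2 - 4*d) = d - 4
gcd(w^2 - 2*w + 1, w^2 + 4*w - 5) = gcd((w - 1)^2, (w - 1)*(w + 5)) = w - 1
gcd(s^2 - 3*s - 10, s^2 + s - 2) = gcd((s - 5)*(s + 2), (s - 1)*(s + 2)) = s + 2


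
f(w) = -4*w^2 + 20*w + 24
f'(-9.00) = 92.00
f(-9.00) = -480.00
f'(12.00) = -76.00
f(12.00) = -312.00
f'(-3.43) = 47.44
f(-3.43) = -91.66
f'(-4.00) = 52.00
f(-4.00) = -120.00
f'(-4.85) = 58.80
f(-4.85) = -167.09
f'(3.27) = -6.16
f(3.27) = 46.63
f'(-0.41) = 23.28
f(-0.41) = 15.13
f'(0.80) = 13.60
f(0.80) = 37.44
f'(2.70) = -1.60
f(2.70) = 48.84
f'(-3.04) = 44.32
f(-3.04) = -73.77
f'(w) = 20 - 8*w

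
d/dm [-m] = -1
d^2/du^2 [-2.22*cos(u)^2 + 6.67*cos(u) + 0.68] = -6.67*cos(u) + 4.44*cos(2*u)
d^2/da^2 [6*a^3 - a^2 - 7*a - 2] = 36*a - 2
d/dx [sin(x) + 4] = cos(x)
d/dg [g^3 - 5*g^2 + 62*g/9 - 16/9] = 3*g^2 - 10*g + 62/9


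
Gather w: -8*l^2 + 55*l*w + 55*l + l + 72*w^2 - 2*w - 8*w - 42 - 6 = -8*l^2 + 56*l + 72*w^2 + w*(55*l - 10) - 48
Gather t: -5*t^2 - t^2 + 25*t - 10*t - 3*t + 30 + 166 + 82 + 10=-6*t^2 + 12*t + 288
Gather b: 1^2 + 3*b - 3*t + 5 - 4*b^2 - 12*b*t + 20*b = -4*b^2 + b*(23 - 12*t) - 3*t + 6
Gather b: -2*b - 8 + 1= -2*b - 7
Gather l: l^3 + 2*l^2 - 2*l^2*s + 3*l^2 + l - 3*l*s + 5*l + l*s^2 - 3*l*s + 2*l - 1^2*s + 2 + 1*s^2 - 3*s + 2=l^3 + l^2*(5 - 2*s) + l*(s^2 - 6*s + 8) + s^2 - 4*s + 4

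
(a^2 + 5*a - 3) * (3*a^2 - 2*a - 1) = 3*a^4 + 13*a^3 - 20*a^2 + a + 3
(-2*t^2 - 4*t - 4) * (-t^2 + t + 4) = 2*t^4 + 2*t^3 - 8*t^2 - 20*t - 16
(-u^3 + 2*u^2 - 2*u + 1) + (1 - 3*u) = -u^3 + 2*u^2 - 5*u + 2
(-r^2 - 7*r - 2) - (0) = -r^2 - 7*r - 2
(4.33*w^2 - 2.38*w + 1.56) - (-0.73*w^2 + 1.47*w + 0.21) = 5.06*w^2 - 3.85*w + 1.35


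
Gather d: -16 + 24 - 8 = 0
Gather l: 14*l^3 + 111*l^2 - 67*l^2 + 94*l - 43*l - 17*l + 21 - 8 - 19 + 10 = 14*l^3 + 44*l^2 + 34*l + 4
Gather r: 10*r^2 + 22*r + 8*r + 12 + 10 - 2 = 10*r^2 + 30*r + 20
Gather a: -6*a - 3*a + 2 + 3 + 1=6 - 9*a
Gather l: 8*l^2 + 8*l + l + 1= 8*l^2 + 9*l + 1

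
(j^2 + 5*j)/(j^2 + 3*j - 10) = j/(j - 2)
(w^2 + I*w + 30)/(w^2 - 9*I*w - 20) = (w + 6*I)/(w - 4*I)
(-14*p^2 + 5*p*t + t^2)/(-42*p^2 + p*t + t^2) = (2*p - t)/(6*p - t)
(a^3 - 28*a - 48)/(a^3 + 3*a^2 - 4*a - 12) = (a^2 - 2*a - 24)/(a^2 + a - 6)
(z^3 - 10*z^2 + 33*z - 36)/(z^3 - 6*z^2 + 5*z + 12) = (z - 3)/(z + 1)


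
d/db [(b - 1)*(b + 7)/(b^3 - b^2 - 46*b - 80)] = ((b - 1)*(b + 7)*(-3*b^2 + 2*b + 46) - 2*(b + 3)*(-b^3 + b^2 + 46*b + 80))/(-b^3 + b^2 + 46*b + 80)^2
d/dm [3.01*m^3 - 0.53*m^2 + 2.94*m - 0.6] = 9.03*m^2 - 1.06*m + 2.94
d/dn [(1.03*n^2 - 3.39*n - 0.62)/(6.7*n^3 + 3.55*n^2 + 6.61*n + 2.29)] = (-6.901*n^4 + 45.426*n^3 + 31.3048*n^2 + 9.1194*n - 3.6649)/(44.89*n^6 + 47.57*n^5 + 101.1765*n^4 + 77.617*n^3 + 59.9511*n^2 + 30.2738*n + 5.2441)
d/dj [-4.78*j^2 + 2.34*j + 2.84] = 2.34 - 9.56*j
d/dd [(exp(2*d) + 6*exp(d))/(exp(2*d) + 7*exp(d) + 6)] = exp(d)/(exp(2*d) + 2*exp(d) + 1)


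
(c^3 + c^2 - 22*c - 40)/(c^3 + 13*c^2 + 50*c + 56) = (c - 5)/(c + 7)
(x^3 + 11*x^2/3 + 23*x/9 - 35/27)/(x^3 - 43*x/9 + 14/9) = (x + 5/3)/(x - 2)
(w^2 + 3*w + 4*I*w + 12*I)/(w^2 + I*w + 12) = (w + 3)/(w - 3*I)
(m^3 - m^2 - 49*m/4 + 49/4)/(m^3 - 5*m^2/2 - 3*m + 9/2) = (4*m^2 - 49)/(2*(2*m^2 - 3*m - 9))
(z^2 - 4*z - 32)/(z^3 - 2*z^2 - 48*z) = (z + 4)/(z*(z + 6))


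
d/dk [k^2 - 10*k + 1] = 2*k - 10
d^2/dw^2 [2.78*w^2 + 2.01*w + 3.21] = 5.56000000000000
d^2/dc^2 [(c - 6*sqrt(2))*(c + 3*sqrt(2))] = 2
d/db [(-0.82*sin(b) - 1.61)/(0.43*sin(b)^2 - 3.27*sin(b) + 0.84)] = (0.3526*sin(b)^2 + 1.3846*sin(b) - 5.9535)*cos(b)/(0.1849*sin(b)^4 - 2.8122*sin(b)^3 + 11.4153*sin(b)^2 - 5.4936*sin(b) + 0.7056)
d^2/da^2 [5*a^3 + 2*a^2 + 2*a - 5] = 30*a + 4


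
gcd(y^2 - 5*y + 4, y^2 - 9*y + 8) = y - 1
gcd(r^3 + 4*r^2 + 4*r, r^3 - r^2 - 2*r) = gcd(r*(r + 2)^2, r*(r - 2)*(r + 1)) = r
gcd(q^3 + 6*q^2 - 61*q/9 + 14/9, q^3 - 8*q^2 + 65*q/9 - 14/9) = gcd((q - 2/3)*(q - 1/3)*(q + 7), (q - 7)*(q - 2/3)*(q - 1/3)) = q^2 - q + 2/9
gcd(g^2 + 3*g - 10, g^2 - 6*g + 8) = g - 2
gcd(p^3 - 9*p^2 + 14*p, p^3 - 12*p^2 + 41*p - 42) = p^2 - 9*p + 14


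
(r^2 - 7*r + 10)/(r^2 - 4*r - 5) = (r - 2)/(r + 1)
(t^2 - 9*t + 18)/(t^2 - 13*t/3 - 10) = 3*(t - 3)/(3*t + 5)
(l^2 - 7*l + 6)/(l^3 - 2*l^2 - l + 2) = (l - 6)/(l^2 - l - 2)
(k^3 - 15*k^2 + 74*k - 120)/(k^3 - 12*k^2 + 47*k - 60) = (k - 6)/(k - 3)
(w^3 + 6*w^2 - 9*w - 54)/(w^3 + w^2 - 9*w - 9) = (w + 6)/(w + 1)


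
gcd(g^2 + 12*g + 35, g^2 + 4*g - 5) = g + 5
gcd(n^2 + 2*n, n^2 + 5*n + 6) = n + 2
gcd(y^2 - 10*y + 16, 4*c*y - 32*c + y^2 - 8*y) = y - 8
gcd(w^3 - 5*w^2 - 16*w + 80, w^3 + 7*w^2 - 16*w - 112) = w^2 - 16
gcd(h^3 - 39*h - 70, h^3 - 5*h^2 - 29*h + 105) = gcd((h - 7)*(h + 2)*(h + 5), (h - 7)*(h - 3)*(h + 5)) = h^2 - 2*h - 35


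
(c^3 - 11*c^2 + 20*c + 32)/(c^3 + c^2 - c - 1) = (c^2 - 12*c + 32)/(c^2 - 1)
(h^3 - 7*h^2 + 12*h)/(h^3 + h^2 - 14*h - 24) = h*(h - 3)/(h^2 + 5*h + 6)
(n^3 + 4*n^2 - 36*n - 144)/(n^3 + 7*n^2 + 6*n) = (n^2 - 2*n - 24)/(n*(n + 1))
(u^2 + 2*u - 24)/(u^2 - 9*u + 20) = (u + 6)/(u - 5)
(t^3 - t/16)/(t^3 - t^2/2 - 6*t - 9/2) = (16*t^3 - t)/(16*t^3 - 8*t^2 - 96*t - 72)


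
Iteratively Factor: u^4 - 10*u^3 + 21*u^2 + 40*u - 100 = (u - 5)*(u^3 - 5*u^2 - 4*u + 20) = (u - 5)*(u - 2)*(u^2 - 3*u - 10) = (u - 5)*(u - 2)*(u + 2)*(u - 5)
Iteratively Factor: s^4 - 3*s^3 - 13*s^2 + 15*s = (s)*(s^3 - 3*s^2 - 13*s + 15) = s*(s - 5)*(s^2 + 2*s - 3) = s*(s - 5)*(s - 1)*(s + 3)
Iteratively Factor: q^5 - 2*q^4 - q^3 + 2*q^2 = (q - 1)*(q^4 - q^3 - 2*q^2) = (q - 1)*(q + 1)*(q^3 - 2*q^2) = q*(q - 1)*(q + 1)*(q^2 - 2*q) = q^2*(q - 1)*(q + 1)*(q - 2)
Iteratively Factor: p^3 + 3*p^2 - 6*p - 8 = (p - 2)*(p^2 + 5*p + 4) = (p - 2)*(p + 4)*(p + 1)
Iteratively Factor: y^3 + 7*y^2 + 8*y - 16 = (y + 4)*(y^2 + 3*y - 4) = (y + 4)^2*(y - 1)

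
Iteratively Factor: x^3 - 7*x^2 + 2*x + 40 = (x - 4)*(x^2 - 3*x - 10) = (x - 4)*(x + 2)*(x - 5)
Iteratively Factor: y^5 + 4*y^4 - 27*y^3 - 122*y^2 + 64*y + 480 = (y + 4)*(y^4 - 27*y^2 - 14*y + 120) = (y + 3)*(y + 4)*(y^3 - 3*y^2 - 18*y + 40) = (y - 5)*(y + 3)*(y + 4)*(y^2 + 2*y - 8) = (y - 5)*(y - 2)*(y + 3)*(y + 4)*(y + 4)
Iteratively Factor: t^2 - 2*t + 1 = (t - 1)*(t - 1)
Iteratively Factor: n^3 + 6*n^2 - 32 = (n + 4)*(n^2 + 2*n - 8) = (n - 2)*(n + 4)*(n + 4)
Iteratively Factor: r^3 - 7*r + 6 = (r - 1)*(r^2 + r - 6) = (r - 2)*(r - 1)*(r + 3)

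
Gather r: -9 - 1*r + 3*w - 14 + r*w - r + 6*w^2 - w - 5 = r*(w - 2) + 6*w^2 + 2*w - 28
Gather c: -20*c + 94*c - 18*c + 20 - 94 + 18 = 56*c - 56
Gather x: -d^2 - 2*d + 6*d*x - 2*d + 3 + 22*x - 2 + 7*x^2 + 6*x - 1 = -d^2 - 4*d + 7*x^2 + x*(6*d + 28)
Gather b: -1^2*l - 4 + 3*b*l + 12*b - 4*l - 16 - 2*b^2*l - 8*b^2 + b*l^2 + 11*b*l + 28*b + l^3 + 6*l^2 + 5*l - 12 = b^2*(-2*l - 8) + b*(l^2 + 14*l + 40) + l^3 + 6*l^2 - 32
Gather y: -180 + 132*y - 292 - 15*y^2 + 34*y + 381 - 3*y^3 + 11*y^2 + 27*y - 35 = -3*y^3 - 4*y^2 + 193*y - 126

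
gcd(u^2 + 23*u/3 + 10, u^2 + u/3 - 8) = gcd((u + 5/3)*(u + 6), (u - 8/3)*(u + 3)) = 1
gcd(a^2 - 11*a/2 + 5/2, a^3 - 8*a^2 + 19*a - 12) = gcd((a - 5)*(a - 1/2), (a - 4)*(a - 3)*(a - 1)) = 1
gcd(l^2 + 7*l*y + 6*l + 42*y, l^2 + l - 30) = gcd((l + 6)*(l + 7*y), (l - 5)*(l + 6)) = l + 6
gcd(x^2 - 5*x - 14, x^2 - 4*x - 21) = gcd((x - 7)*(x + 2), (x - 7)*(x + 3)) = x - 7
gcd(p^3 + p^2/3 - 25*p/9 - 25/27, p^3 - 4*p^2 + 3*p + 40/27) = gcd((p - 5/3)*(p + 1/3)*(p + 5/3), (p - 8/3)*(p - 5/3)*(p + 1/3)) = p^2 - 4*p/3 - 5/9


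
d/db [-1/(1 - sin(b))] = -cos(b)/(sin(b) - 1)^2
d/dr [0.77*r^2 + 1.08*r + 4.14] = 1.54*r + 1.08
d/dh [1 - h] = -1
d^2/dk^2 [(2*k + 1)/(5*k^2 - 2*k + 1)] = 2*(4*(2*k + 1)*(5*k - 1)^2 - (30*k + 1)*(5*k^2 - 2*k + 1))/(5*k^2 - 2*k + 1)^3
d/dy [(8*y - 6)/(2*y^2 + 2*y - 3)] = 4*(-4*y^2 + 6*y - 3)/(4*y^4 + 8*y^3 - 8*y^2 - 12*y + 9)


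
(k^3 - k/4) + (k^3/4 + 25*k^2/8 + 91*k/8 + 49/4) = 5*k^3/4 + 25*k^2/8 + 89*k/8 + 49/4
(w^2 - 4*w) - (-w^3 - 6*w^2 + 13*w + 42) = w^3 + 7*w^2 - 17*w - 42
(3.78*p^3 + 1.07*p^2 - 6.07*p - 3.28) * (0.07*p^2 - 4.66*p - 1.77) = 0.2646*p^5 - 17.5399*p^4 - 12.1017*p^3 + 26.1627*p^2 + 26.0287*p + 5.8056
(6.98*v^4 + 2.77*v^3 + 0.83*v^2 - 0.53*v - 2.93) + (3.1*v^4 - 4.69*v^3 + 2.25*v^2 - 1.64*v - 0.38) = 10.08*v^4 - 1.92*v^3 + 3.08*v^2 - 2.17*v - 3.31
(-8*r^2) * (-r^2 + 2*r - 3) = 8*r^4 - 16*r^3 + 24*r^2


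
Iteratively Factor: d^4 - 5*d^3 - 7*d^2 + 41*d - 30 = (d + 3)*(d^3 - 8*d^2 + 17*d - 10) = (d - 1)*(d + 3)*(d^2 - 7*d + 10) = (d - 5)*(d - 1)*(d + 3)*(d - 2)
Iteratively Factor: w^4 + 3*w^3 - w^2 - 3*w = (w + 3)*(w^3 - w) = (w + 1)*(w + 3)*(w^2 - w) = w*(w + 1)*(w + 3)*(w - 1)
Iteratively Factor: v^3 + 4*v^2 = (v)*(v^2 + 4*v) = v^2*(v + 4)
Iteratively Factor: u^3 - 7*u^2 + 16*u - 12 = (u - 3)*(u^2 - 4*u + 4) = (u - 3)*(u - 2)*(u - 2)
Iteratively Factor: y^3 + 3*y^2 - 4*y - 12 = (y + 2)*(y^2 + y - 6) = (y + 2)*(y + 3)*(y - 2)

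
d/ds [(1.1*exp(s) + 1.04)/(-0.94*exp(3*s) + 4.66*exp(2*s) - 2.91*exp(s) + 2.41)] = (2.068*exp(3*s) - 2.1932*exp(2*s) - 9.6928*exp(s) + 5.6774)*exp(s)/(0.8836*exp(6*s) - 8.7608*exp(5*s) + 27.1864*exp(4*s) - 31.652*exp(3*s) + 30.9293*exp(2*s) - 14.0262*exp(s) + 5.8081)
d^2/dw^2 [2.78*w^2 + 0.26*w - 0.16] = 5.56000000000000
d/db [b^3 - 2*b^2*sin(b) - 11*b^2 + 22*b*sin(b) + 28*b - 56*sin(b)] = -2*b^2*cos(b) + 3*b^2 - 4*b*sin(b) + 22*b*cos(b) - 22*b + 22*sin(b) - 56*cos(b) + 28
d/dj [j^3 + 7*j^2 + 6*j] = 3*j^2 + 14*j + 6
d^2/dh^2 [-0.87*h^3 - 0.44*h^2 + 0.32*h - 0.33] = -5.22*h - 0.88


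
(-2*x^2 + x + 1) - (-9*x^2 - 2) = 7*x^2 + x + 3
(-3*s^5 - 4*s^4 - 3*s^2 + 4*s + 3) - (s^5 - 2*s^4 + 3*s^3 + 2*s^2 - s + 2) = -4*s^5 - 2*s^4 - 3*s^3 - 5*s^2 + 5*s + 1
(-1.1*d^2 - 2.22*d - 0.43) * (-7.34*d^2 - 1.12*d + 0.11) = 8.074*d^4 + 17.5268*d^3 + 5.5216*d^2 + 0.2374*d - 0.0473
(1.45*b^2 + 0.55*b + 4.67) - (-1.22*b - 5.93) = 1.45*b^2 + 1.77*b + 10.6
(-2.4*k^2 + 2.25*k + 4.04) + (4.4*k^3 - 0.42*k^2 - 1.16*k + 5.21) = 4.4*k^3 - 2.82*k^2 + 1.09*k + 9.25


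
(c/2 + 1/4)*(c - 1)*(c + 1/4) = c^3/2 - c^2/8 - 5*c/16 - 1/16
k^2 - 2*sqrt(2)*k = k*(k - 2*sqrt(2))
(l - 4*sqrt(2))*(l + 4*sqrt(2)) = l^2 - 32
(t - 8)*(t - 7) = t^2 - 15*t + 56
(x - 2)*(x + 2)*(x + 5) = x^3 + 5*x^2 - 4*x - 20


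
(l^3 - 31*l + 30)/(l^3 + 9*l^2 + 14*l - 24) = (l - 5)/(l + 4)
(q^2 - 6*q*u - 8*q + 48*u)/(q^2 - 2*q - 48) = (q - 6*u)/(q + 6)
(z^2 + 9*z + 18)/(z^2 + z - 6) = (z + 6)/(z - 2)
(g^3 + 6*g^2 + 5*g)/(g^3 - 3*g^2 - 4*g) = (g + 5)/(g - 4)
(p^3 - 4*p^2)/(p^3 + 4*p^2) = (p - 4)/(p + 4)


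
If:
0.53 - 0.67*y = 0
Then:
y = 0.79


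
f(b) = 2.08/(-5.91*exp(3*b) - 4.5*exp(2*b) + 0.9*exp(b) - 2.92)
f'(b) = 2.08*(17.73*exp(3*b) + 9.0*exp(2*b) - 0.9*exp(b))/(-5.91*exp(3*b) - 4.5*exp(2*b) + 0.9*exp(b) - 2.92)^2 = (36.8784*exp(2*b) + 18.72*exp(b) - 1.872)*exp(b)/(5.91*exp(3*b) + 4.5*exp(2*b) - 0.9*exp(b) + 2.92)^2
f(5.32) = -0.00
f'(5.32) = 0.00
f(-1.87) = -0.71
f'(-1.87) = 0.03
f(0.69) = -0.03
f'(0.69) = 0.08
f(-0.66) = -0.47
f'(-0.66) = 0.46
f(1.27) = -0.01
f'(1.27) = 0.02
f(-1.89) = -0.72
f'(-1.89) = 0.03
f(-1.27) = -0.66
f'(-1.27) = 0.18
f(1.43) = -0.00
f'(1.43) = 0.01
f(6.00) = 0.00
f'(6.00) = 0.00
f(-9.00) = -0.71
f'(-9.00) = 0.00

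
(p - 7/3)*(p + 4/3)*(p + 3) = p^3 + 2*p^2 - 55*p/9 - 28/3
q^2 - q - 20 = (q - 5)*(q + 4)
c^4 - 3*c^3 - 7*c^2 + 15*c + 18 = (c - 3)^2*(c + 1)*(c + 2)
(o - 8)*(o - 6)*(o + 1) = o^3 - 13*o^2 + 34*o + 48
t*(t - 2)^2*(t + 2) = t^4 - 2*t^3 - 4*t^2 + 8*t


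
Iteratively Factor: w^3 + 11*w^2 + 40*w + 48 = (w + 3)*(w^2 + 8*w + 16) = (w + 3)*(w + 4)*(w + 4)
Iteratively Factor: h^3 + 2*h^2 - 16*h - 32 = (h + 2)*(h^2 - 16) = (h - 4)*(h + 2)*(h + 4)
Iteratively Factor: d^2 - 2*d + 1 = (d - 1)*(d - 1)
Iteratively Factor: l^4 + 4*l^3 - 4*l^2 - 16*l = (l - 2)*(l^3 + 6*l^2 + 8*l) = (l - 2)*(l + 2)*(l^2 + 4*l) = l*(l - 2)*(l + 2)*(l + 4)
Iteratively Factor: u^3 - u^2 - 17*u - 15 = (u + 3)*(u^2 - 4*u - 5) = (u - 5)*(u + 3)*(u + 1)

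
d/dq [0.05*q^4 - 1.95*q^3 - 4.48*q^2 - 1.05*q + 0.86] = 0.2*q^3 - 5.85*q^2 - 8.96*q - 1.05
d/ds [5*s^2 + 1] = 10*s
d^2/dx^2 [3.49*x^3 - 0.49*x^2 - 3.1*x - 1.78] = 20.94*x - 0.98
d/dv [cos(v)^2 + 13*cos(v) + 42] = -(2*cos(v) + 13)*sin(v)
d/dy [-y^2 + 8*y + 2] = 8 - 2*y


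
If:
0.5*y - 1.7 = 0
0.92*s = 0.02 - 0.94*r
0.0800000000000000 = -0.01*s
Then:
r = 7.85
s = -8.00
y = 3.40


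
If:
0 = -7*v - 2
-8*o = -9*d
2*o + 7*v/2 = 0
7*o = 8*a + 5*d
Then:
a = 23/144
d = 4/9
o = 1/2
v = -2/7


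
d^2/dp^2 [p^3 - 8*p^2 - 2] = 6*p - 16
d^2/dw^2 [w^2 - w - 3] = 2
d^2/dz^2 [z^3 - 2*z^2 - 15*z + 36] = 6*z - 4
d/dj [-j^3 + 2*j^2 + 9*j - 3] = -3*j^2 + 4*j + 9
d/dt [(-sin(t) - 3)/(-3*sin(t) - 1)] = -8*cos(t)/(3*sin(t) + 1)^2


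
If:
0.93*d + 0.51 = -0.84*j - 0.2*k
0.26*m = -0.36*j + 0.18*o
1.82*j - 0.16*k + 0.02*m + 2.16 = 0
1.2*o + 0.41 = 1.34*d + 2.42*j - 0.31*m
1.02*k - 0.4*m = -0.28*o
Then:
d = 0.34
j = -1.13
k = 0.62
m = 0.01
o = -2.25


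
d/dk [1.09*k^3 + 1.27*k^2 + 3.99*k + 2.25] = 3.27*k^2 + 2.54*k + 3.99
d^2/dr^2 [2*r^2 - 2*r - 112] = 4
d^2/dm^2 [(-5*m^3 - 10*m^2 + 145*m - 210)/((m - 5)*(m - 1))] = 20*(-7*m^3 - 3*m^2 + 123*m - 241)/(m^6 - 18*m^5 + 123*m^4 - 396*m^3 + 615*m^2 - 450*m + 125)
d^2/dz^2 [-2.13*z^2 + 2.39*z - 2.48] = -4.26000000000000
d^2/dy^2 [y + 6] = 0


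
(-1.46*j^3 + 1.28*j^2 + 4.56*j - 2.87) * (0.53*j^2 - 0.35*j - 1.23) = -0.7738*j^5 + 1.1894*j^4 + 3.7646*j^3 - 4.6915*j^2 - 4.6043*j + 3.5301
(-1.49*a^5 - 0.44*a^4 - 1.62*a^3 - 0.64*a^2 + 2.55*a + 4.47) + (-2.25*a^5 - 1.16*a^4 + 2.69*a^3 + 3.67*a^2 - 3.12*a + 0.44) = -3.74*a^5 - 1.6*a^4 + 1.07*a^3 + 3.03*a^2 - 0.57*a + 4.91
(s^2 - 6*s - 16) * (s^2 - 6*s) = s^4 - 12*s^3 + 20*s^2 + 96*s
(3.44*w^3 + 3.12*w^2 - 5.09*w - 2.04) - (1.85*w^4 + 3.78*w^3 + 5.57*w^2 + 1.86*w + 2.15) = -1.85*w^4 - 0.34*w^3 - 2.45*w^2 - 6.95*w - 4.19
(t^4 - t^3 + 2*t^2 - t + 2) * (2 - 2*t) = -2*t^5 + 4*t^4 - 6*t^3 + 6*t^2 - 6*t + 4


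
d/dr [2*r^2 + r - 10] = 4*r + 1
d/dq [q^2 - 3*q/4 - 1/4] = 2*q - 3/4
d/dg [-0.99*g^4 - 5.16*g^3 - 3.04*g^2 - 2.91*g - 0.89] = -3.96*g^3 - 15.48*g^2 - 6.08*g - 2.91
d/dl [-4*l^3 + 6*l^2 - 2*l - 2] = -12*l^2 + 12*l - 2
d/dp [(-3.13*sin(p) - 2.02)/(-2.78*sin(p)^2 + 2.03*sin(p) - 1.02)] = (-8.7014*sin(p)^2 - 11.2312*sin(p) + 7.2932)*cos(p)/(7.7284*sin(p)^4 - 11.2868*sin(p)^3 + 9.7921*sin(p)^2 - 4.1412*sin(p) + 1.0404)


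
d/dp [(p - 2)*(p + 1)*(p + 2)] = 3*p^2 + 2*p - 4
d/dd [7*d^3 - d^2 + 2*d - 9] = 21*d^2 - 2*d + 2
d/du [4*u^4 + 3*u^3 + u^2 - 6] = u*(16*u^2 + 9*u + 2)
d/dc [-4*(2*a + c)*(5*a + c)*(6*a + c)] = -208*a^2 - 104*a*c - 12*c^2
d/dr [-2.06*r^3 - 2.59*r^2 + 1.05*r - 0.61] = -6.18*r^2 - 5.18*r + 1.05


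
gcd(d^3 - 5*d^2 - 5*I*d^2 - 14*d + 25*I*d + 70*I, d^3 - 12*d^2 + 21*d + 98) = d^2 - 5*d - 14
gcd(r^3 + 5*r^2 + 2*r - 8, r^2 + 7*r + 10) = r + 2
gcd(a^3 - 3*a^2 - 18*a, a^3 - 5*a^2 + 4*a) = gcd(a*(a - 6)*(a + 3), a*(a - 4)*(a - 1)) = a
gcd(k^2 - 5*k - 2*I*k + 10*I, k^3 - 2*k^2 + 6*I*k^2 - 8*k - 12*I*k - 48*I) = 1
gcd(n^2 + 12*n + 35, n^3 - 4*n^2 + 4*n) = 1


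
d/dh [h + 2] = 1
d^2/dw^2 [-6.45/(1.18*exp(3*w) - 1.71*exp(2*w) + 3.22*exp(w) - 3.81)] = (-6.45*(3.54*exp(2*w) - 3.42*exp(w) + 3.22)*(7.08*exp(2*w) - 6.84*exp(w) + 6.44)*exp(w) + (68.499*exp(2*w) - 44.118*exp(w) + 20.769)*(1.18*exp(3*w) - 1.71*exp(2*w) + 3.22*exp(w) - 3.81))*exp(w)/(1.18*exp(3*w) - 1.71*exp(2*w) + 3.22*exp(w) - 3.81)^3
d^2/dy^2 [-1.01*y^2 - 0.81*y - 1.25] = -2.02000000000000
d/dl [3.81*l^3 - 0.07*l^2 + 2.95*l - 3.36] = 11.43*l^2 - 0.14*l + 2.95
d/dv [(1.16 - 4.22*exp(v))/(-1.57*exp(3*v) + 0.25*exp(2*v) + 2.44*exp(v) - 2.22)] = (-13.2508*exp(3*v) + 6.5186*exp(2*v) - 0.58*exp(v) + 6.538)*exp(v)/(2.4649*exp(6*v) - 0.785*exp(5*v) - 7.5991*exp(4*v) + 8.1908*exp(3*v) + 4.8436*exp(2*v) - 10.8336*exp(v) + 4.9284)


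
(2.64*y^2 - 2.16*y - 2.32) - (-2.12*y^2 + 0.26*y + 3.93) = 4.76*y^2 - 2.42*y - 6.25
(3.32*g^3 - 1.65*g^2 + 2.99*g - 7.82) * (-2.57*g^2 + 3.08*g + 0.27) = -8.5324*g^5 + 14.4661*g^4 - 11.8699*g^3 + 28.8611*g^2 - 23.2783*g - 2.1114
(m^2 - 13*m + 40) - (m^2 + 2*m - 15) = 55 - 15*m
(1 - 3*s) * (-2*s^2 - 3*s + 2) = 6*s^3 + 7*s^2 - 9*s + 2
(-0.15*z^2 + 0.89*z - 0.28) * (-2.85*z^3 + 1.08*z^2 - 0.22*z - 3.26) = 0.4275*z^5 - 2.6985*z^4 + 1.7922*z^3 - 0.00920000000000015*z^2 - 2.8398*z + 0.9128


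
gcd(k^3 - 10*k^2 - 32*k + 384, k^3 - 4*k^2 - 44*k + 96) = k^2 - 2*k - 48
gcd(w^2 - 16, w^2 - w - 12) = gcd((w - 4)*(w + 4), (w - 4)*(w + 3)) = w - 4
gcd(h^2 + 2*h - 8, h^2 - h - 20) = h + 4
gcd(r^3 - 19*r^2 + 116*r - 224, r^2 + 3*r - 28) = r - 4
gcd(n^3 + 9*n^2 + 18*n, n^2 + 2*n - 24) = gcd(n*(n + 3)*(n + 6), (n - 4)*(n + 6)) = n + 6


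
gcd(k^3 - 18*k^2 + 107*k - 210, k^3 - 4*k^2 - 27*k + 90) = k - 6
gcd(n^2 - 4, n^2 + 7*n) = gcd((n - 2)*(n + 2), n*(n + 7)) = 1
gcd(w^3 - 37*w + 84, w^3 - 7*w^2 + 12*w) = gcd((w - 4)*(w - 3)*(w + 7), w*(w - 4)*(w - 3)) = w^2 - 7*w + 12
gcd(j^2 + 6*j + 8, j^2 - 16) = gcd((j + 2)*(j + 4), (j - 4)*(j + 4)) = j + 4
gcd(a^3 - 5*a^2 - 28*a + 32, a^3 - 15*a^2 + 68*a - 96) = a - 8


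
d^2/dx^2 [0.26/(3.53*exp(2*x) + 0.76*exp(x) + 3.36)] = (-(3.6712*exp(x) + 0.1976)*(3.53*exp(2*x) + 0.76*exp(x) + 3.36) + 0.26*(7.06*exp(x) + 0.76)*(14.12*exp(x) + 1.52)*exp(x))*exp(x)/(3.53*exp(2*x) + 0.76*exp(x) + 3.36)^3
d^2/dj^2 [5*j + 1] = 0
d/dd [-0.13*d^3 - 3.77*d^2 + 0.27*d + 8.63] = -0.39*d^2 - 7.54*d + 0.27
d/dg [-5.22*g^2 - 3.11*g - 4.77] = -10.44*g - 3.11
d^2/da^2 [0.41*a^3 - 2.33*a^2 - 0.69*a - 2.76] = 2.46*a - 4.66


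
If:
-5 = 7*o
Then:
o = -5/7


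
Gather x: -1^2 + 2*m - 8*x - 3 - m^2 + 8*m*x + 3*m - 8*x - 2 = -m^2 + 5*m + x*(8*m - 16) - 6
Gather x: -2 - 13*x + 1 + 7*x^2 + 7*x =7*x^2 - 6*x - 1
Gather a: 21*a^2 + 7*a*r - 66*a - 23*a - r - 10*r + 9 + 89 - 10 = 21*a^2 + a*(7*r - 89) - 11*r + 88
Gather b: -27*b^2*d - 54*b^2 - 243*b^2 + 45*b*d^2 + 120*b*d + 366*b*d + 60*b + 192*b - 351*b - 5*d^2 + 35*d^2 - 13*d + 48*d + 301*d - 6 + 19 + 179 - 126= b^2*(-27*d - 297) + b*(45*d^2 + 486*d - 99) + 30*d^2 + 336*d + 66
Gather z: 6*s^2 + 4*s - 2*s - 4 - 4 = 6*s^2 + 2*s - 8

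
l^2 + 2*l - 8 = (l - 2)*(l + 4)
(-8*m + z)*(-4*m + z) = 32*m^2 - 12*m*z + z^2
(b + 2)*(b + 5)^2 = b^3 + 12*b^2 + 45*b + 50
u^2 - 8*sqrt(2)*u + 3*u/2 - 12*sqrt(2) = (u + 3/2)*(u - 8*sqrt(2))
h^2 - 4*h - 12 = (h - 6)*(h + 2)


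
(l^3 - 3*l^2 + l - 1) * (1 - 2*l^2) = -2*l^5 + 6*l^4 - l^3 - l^2 + l - 1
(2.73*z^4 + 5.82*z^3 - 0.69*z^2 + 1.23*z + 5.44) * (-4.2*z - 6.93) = -11.466*z^5 - 43.3629*z^4 - 37.4346*z^3 - 0.384300000000001*z^2 - 31.3719*z - 37.6992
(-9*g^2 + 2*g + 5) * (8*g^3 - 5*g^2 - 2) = -72*g^5 + 61*g^4 + 30*g^3 - 7*g^2 - 4*g - 10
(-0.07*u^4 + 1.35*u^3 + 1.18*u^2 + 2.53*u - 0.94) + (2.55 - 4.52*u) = -0.07*u^4 + 1.35*u^3 + 1.18*u^2 - 1.99*u + 1.61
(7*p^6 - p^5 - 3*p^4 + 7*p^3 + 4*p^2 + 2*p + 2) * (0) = 0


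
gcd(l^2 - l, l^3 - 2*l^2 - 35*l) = l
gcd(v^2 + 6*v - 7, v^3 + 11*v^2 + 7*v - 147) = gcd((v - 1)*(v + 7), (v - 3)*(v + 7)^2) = v + 7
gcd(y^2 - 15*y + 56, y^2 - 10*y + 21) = y - 7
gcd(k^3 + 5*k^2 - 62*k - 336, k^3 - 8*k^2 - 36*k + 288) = k^2 - 2*k - 48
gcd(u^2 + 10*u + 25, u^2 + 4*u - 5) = u + 5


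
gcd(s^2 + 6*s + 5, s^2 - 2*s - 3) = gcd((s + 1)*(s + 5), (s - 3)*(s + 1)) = s + 1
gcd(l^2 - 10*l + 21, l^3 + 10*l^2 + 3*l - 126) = l - 3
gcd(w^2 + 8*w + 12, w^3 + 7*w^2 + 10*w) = w + 2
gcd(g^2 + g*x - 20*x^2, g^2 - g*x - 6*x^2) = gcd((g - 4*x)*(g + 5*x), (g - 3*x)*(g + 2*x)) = 1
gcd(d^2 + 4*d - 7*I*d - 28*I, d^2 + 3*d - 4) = d + 4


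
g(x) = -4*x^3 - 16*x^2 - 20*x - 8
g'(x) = -12*x^2 - 32*x - 20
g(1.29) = -69.01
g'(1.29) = -81.25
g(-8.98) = 1777.96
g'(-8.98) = -700.32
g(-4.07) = 78.04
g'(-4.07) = -88.54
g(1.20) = -61.95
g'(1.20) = -75.68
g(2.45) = -211.86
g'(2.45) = -170.43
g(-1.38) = -0.36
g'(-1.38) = 1.31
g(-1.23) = -0.16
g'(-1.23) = 1.21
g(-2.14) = 0.73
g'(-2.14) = -6.48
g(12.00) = -9464.00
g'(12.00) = -2132.00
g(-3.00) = 16.00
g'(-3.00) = -32.00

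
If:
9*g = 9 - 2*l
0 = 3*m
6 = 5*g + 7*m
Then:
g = 6/5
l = -9/10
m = 0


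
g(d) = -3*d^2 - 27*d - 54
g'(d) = -6*d - 27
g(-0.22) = -48.21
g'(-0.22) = -25.68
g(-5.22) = 5.19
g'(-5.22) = 4.32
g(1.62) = -105.61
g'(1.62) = -36.72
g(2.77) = -151.81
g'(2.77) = -43.62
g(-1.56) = -19.18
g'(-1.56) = -17.64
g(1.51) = -101.61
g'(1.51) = -36.06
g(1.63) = -105.98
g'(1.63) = -36.78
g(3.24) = -172.97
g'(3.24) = -46.44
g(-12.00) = -162.00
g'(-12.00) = 45.00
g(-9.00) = -54.00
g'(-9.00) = 27.00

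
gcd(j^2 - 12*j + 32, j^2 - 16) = j - 4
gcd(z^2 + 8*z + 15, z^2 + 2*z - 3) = z + 3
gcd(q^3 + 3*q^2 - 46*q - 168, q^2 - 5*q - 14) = q - 7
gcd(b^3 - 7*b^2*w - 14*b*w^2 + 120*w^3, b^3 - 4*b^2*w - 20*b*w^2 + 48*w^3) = -b^2 + 2*b*w + 24*w^2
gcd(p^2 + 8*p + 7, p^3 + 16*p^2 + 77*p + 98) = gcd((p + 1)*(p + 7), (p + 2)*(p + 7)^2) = p + 7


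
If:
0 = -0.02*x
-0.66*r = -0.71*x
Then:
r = 0.00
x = 0.00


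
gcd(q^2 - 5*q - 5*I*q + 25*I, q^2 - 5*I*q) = q - 5*I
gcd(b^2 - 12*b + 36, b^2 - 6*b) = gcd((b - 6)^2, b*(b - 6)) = b - 6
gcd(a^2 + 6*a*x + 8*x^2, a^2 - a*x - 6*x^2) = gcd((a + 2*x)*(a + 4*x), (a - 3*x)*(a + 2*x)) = a + 2*x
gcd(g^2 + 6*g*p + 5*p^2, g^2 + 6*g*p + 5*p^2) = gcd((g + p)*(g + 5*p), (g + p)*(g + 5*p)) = g^2 + 6*g*p + 5*p^2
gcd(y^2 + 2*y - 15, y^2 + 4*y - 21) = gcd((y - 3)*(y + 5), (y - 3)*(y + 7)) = y - 3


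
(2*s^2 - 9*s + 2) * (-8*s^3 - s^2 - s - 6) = -16*s^5 + 70*s^4 - 9*s^3 - 5*s^2 + 52*s - 12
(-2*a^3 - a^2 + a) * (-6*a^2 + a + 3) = 12*a^5 + 4*a^4 - 13*a^3 - 2*a^2 + 3*a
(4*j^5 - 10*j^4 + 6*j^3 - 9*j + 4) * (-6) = -24*j^5 + 60*j^4 - 36*j^3 + 54*j - 24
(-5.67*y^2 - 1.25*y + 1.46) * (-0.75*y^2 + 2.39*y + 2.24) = 4.2525*y^4 - 12.6138*y^3 - 16.7833*y^2 + 0.6894*y + 3.2704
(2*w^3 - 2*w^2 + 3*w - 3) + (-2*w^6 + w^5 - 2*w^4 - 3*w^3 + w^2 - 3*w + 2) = -2*w^6 + w^5 - 2*w^4 - w^3 - w^2 - 1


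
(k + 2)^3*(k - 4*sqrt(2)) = k^4 - 4*sqrt(2)*k^3 + 6*k^3 - 24*sqrt(2)*k^2 + 12*k^2 - 48*sqrt(2)*k + 8*k - 32*sqrt(2)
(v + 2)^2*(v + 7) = v^3 + 11*v^2 + 32*v + 28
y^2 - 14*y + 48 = (y - 8)*(y - 6)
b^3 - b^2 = b^2*(b - 1)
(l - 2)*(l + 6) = l^2 + 4*l - 12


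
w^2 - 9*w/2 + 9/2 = (w - 3)*(w - 3/2)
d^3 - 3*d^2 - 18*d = d*(d - 6)*(d + 3)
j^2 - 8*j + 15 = (j - 5)*(j - 3)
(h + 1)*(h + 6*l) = h^2 + 6*h*l + h + 6*l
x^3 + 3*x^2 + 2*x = x*(x + 1)*(x + 2)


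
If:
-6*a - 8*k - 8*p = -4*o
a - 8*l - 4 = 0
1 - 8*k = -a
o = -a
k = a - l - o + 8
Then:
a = -67/14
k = -53/112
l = -123/112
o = 67/14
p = 723/112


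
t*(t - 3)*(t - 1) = t^3 - 4*t^2 + 3*t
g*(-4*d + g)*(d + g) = -4*d^2*g - 3*d*g^2 + g^3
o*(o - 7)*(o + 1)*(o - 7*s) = o^4 - 7*o^3*s - 6*o^3 + 42*o^2*s - 7*o^2 + 49*o*s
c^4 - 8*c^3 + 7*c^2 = c^2*(c - 7)*(c - 1)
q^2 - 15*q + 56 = (q - 8)*(q - 7)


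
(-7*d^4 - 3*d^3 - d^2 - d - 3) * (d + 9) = -7*d^5 - 66*d^4 - 28*d^3 - 10*d^2 - 12*d - 27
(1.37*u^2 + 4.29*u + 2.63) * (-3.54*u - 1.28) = -4.8498*u^3 - 16.9402*u^2 - 14.8014*u - 3.3664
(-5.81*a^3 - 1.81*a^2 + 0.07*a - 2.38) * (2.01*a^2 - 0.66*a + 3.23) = -11.6781*a^5 + 0.1965*a^4 - 17.431*a^3 - 10.6763*a^2 + 1.7969*a - 7.6874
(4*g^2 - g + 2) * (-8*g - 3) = -32*g^3 - 4*g^2 - 13*g - 6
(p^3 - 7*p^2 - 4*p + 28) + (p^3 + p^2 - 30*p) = 2*p^3 - 6*p^2 - 34*p + 28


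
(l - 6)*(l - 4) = l^2 - 10*l + 24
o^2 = o^2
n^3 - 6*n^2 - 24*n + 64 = (n - 8)*(n - 2)*(n + 4)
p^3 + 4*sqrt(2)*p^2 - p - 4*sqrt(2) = (p - 1)*(p + 1)*(p + 4*sqrt(2))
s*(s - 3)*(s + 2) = s^3 - s^2 - 6*s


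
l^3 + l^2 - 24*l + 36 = (l - 3)*(l - 2)*(l + 6)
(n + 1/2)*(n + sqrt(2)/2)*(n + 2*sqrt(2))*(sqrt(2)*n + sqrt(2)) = sqrt(2)*n^4 + 3*sqrt(2)*n^3/2 + 5*n^3 + 5*sqrt(2)*n^2/2 + 15*n^2/2 + 5*n/2 + 3*sqrt(2)*n + sqrt(2)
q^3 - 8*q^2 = q^2*(q - 8)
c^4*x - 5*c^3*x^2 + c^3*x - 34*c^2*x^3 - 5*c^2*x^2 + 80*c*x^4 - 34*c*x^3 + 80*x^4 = (c - 8*x)*(c - 2*x)*(c + 5*x)*(c*x + x)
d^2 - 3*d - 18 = (d - 6)*(d + 3)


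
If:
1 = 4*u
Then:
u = 1/4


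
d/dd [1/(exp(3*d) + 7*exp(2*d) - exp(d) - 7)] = (-3*exp(2*d) - 14*exp(d) + 1)*exp(d)/(exp(3*d) + 7*exp(2*d) - exp(d) - 7)^2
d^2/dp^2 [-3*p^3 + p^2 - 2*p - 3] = 2 - 18*p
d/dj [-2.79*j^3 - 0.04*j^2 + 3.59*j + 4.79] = -8.37*j^2 - 0.08*j + 3.59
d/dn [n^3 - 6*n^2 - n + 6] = 3*n^2 - 12*n - 1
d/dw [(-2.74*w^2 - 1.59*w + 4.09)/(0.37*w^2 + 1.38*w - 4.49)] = (-3.1929*w^2 + 21.5786*w + 1.4949)/(0.1369*w^4 + 1.0212*w^3 - 1.4182*w^2 - 12.3924*w + 20.1601)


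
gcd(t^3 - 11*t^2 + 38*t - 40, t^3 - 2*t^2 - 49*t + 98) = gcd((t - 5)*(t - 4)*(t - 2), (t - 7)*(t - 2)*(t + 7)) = t - 2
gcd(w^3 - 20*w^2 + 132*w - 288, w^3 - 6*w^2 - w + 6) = w - 6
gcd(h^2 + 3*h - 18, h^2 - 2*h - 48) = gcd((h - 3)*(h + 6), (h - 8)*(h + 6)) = h + 6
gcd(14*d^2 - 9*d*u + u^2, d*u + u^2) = 1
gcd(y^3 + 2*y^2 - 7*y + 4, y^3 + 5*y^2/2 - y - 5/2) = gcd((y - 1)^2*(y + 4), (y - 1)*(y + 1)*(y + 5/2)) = y - 1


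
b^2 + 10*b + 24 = (b + 4)*(b + 6)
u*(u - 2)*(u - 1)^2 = u^4 - 4*u^3 + 5*u^2 - 2*u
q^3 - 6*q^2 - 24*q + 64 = (q - 8)*(q - 2)*(q + 4)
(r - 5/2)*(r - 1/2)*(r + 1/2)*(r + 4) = r^4 + 3*r^3/2 - 41*r^2/4 - 3*r/8 + 5/2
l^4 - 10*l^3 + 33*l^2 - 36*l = l*(l - 4)*(l - 3)^2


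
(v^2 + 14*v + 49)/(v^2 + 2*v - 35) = (v + 7)/(v - 5)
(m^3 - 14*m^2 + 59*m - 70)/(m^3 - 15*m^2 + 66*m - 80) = (m - 7)/(m - 8)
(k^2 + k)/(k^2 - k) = (k + 1)/(k - 1)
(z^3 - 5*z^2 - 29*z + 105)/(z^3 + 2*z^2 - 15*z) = (z - 7)/z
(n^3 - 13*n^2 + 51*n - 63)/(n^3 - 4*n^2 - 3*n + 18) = (n - 7)/(n + 2)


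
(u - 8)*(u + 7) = u^2 - u - 56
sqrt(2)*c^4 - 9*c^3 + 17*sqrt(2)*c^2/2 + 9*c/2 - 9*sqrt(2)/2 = (c - 3*sqrt(2))*(c - 3*sqrt(2)/2)*(c - sqrt(2)/2)*(sqrt(2)*c + 1)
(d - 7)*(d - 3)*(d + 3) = d^3 - 7*d^2 - 9*d + 63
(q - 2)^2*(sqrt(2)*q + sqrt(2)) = sqrt(2)*q^3 - 3*sqrt(2)*q^2 + 4*sqrt(2)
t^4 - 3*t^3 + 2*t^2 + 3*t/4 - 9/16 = (t - 3/2)^2*(t - 1/2)*(t + 1/2)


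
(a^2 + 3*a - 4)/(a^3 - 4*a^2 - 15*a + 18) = (a + 4)/(a^2 - 3*a - 18)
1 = 1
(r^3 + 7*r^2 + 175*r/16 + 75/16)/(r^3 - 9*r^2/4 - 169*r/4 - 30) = (r + 5/4)/(r - 8)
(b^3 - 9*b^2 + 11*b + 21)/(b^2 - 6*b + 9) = (b^2 - 6*b - 7)/(b - 3)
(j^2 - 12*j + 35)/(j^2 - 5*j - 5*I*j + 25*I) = (j - 7)/(j - 5*I)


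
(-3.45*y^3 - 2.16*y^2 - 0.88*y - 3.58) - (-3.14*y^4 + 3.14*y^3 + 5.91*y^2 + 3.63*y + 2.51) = 3.14*y^4 - 6.59*y^3 - 8.07*y^2 - 4.51*y - 6.09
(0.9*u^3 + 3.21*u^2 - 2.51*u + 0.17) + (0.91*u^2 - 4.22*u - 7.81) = 0.9*u^3 + 4.12*u^2 - 6.73*u - 7.64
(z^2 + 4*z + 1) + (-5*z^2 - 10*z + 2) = -4*z^2 - 6*z + 3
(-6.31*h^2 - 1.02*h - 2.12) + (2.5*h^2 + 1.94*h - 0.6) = -3.81*h^2 + 0.92*h - 2.72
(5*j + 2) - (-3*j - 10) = 8*j + 12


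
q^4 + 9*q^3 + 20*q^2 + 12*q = q*(q + 1)*(q + 2)*(q + 6)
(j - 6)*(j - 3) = j^2 - 9*j + 18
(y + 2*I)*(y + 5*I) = y^2 + 7*I*y - 10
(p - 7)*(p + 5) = p^2 - 2*p - 35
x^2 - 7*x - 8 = (x - 8)*(x + 1)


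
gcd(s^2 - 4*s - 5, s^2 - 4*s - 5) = s^2 - 4*s - 5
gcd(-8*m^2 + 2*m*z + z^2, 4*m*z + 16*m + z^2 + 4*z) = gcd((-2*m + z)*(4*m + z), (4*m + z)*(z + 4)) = 4*m + z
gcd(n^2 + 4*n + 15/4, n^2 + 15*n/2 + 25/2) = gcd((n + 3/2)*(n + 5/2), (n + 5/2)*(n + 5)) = n + 5/2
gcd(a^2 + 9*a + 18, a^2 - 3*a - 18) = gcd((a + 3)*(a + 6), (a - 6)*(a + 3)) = a + 3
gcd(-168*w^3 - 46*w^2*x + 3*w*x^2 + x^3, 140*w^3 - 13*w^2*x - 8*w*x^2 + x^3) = -28*w^2 - 3*w*x + x^2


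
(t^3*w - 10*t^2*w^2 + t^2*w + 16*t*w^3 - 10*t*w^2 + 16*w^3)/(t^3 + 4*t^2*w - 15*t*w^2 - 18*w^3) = w*(t^3 - 10*t^2*w + t^2 + 16*t*w^2 - 10*t*w + 16*w^2)/(t^3 + 4*t^2*w - 15*t*w^2 - 18*w^3)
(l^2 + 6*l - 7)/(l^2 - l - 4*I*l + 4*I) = (l + 7)/(l - 4*I)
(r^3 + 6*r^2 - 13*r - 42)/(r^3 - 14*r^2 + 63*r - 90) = (r^2 + 9*r + 14)/(r^2 - 11*r + 30)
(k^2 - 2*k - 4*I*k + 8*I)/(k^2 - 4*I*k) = (k - 2)/k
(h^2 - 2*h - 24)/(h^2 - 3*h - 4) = (-h^2 + 2*h + 24)/(-h^2 + 3*h + 4)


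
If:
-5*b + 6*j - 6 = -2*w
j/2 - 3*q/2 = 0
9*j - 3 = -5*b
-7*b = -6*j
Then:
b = 6/31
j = 7/31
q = 7/93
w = 87/31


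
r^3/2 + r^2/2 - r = r*(r/2 + 1)*(r - 1)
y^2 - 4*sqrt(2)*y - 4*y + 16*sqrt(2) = (y - 4)*(y - 4*sqrt(2))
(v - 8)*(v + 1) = v^2 - 7*v - 8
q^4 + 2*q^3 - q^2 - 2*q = q*(q - 1)*(q + 1)*(q + 2)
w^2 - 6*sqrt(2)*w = w*(w - 6*sqrt(2))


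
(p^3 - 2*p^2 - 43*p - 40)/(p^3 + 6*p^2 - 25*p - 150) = (p^2 - 7*p - 8)/(p^2 + p - 30)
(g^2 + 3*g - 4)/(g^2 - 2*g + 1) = (g + 4)/(g - 1)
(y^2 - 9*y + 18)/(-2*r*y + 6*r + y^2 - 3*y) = (y - 6)/(-2*r + y)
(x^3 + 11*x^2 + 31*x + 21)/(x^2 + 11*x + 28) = (x^2 + 4*x + 3)/(x + 4)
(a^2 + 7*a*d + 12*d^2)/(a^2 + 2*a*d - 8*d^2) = (a + 3*d)/(a - 2*d)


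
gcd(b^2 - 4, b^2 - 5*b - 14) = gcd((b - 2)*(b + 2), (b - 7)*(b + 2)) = b + 2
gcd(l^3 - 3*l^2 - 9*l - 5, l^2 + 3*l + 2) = l + 1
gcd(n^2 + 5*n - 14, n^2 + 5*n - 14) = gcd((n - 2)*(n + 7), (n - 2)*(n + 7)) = n^2 + 5*n - 14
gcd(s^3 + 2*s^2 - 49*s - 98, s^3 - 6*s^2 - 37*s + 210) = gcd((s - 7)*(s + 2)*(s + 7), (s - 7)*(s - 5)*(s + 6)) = s - 7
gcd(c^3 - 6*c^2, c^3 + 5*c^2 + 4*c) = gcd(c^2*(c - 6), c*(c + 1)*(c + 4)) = c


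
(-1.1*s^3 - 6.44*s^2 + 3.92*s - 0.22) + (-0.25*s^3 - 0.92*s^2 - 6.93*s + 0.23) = -1.35*s^3 - 7.36*s^2 - 3.01*s + 0.01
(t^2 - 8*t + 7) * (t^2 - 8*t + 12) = t^4 - 16*t^3 + 83*t^2 - 152*t + 84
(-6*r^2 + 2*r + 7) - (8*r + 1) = -6*r^2 - 6*r + 6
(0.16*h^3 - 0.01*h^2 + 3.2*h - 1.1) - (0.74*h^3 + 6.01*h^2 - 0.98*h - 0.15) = -0.58*h^3 - 6.02*h^2 + 4.18*h - 0.95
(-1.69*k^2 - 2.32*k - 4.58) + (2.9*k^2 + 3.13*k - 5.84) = 1.21*k^2 + 0.81*k - 10.42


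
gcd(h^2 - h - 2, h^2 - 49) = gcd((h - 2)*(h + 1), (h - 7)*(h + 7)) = 1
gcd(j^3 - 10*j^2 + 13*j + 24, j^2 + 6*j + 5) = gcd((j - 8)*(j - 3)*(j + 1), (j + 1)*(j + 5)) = j + 1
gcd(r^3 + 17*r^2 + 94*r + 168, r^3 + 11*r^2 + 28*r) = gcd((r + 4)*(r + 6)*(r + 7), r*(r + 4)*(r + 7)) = r^2 + 11*r + 28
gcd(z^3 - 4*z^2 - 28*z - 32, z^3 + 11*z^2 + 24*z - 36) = 1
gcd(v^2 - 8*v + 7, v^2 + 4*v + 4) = 1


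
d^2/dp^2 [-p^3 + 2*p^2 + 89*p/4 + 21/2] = 4 - 6*p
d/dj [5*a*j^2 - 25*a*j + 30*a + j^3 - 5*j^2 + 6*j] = 10*a*j - 25*a + 3*j^2 - 10*j + 6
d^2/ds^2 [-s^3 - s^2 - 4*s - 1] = -6*s - 2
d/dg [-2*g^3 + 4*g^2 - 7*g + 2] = -6*g^2 + 8*g - 7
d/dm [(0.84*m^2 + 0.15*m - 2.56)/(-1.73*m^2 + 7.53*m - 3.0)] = (6.5847*m^2 - 13.8976*m + 18.8268)/(2.9929*m^4 - 26.0538*m^3 + 67.0809*m^2 - 45.18*m + 9.0)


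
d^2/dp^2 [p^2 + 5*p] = 2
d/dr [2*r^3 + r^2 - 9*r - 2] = 6*r^2 + 2*r - 9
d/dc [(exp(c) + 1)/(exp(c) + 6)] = 5*exp(c)/(exp(c) + 6)^2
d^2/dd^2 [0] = 0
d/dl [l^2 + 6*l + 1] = 2*l + 6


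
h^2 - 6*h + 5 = (h - 5)*(h - 1)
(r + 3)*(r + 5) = r^2 + 8*r + 15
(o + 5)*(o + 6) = o^2 + 11*o + 30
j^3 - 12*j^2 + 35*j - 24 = (j - 8)*(j - 3)*(j - 1)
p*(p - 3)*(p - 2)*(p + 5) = p^4 - 19*p^2 + 30*p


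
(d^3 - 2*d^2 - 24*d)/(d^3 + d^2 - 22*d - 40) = d*(d - 6)/(d^2 - 3*d - 10)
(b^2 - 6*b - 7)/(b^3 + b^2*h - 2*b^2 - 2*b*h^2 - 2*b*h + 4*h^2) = (b^2 - 6*b - 7)/(b^3 + b^2*h - 2*b^2 - 2*b*h^2 - 2*b*h + 4*h^2)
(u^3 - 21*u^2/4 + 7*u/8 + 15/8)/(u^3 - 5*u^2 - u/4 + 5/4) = (4*u - 3)/(2*(2*u - 1))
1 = 1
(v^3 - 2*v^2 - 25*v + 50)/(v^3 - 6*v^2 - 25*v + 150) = (v - 2)/(v - 6)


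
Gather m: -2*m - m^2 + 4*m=-m^2 + 2*m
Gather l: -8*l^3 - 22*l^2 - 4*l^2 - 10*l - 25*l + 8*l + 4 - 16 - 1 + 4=-8*l^3 - 26*l^2 - 27*l - 9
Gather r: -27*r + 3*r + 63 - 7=56 - 24*r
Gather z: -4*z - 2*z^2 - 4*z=-2*z^2 - 8*z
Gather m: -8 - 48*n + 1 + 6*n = -42*n - 7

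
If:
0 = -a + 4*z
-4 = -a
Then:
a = 4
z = 1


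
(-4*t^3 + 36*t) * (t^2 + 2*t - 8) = -4*t^5 - 8*t^4 + 68*t^3 + 72*t^2 - 288*t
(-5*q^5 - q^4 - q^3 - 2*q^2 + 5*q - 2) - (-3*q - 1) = -5*q^5 - q^4 - q^3 - 2*q^2 + 8*q - 1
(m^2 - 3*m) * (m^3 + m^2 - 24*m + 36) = m^5 - 2*m^4 - 27*m^3 + 108*m^2 - 108*m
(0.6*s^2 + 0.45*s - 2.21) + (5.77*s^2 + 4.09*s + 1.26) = 6.37*s^2 + 4.54*s - 0.95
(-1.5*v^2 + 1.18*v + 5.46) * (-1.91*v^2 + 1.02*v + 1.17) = 2.865*v^4 - 3.7838*v^3 - 10.98*v^2 + 6.9498*v + 6.3882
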